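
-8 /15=-0.53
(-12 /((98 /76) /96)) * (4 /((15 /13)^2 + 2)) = -29592576 /27587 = -1072.70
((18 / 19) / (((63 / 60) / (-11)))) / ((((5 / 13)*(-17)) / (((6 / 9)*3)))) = 6864 / 2261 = 3.04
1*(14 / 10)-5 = -18 / 5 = -3.60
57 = 57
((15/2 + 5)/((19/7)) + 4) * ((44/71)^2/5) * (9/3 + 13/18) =3534652/1436685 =2.46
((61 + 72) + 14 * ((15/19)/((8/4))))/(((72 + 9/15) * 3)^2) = 65800/22532499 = 0.00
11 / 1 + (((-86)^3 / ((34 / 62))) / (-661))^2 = 388790501937555 / 126270169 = 3079036.84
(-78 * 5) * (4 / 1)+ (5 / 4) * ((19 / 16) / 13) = -1559.89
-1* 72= -72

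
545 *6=3270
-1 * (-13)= 13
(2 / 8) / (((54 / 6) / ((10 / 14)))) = 5 / 252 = 0.02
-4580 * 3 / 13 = -13740 / 13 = -1056.92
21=21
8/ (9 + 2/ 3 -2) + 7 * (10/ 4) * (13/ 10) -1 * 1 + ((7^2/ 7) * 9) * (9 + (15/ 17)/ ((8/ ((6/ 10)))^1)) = 1857915/ 3128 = 593.96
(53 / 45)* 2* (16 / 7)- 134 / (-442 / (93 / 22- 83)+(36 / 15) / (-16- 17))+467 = 448.19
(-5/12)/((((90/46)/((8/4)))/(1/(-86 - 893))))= 0.00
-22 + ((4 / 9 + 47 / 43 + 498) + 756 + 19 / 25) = 11941828 / 9675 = 1234.30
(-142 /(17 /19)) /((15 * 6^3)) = -1349 /27540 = -0.05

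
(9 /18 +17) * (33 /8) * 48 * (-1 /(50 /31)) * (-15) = 64449 /2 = 32224.50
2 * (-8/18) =-8/9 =-0.89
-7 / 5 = -1.40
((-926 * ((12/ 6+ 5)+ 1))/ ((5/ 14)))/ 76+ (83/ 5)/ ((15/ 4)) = -382612/ 1425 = -268.50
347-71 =276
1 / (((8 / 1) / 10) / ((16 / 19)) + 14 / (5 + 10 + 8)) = 460 / 717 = 0.64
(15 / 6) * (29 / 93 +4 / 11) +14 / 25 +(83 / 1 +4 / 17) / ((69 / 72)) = 1782026429 / 19999650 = 89.10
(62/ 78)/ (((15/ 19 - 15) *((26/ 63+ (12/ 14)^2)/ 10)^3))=-15591433725/ 421051202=-37.03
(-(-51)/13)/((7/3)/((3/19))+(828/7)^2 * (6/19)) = 427329/482889667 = 0.00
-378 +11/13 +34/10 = -373.75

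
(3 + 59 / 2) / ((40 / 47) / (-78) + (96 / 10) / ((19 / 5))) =12.92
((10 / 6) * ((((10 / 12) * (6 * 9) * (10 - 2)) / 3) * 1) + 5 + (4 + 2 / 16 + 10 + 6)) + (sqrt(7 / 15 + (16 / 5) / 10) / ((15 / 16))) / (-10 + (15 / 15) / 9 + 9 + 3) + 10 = 16 * sqrt(177) / 475 + 1881 / 8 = 235.57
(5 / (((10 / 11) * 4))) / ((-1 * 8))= -11 / 64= -0.17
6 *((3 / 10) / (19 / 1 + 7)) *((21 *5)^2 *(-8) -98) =-397341 / 65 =-6112.94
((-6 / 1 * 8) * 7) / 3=-112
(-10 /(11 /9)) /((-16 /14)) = 315 /44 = 7.16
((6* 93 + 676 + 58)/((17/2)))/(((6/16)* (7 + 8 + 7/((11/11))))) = 608/33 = 18.42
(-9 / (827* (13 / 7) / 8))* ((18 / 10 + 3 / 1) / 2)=-6048 / 53755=-0.11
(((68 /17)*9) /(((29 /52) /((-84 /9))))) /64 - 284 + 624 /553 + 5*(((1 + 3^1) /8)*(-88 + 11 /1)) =-15549007 /32074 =-484.79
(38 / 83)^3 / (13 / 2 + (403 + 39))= 109744 / 512892939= 0.00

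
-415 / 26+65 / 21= -7025 / 546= -12.87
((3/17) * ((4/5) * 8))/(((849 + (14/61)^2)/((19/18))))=1131184/805627875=0.00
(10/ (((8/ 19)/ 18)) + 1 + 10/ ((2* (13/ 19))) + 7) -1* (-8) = 11721/ 26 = 450.81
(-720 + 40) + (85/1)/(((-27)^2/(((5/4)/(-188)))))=-372781865/548208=-680.00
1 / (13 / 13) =1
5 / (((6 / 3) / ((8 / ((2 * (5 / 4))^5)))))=128 / 625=0.20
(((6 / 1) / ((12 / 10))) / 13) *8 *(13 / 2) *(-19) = -380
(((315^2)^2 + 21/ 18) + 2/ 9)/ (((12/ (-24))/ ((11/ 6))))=-1949428924025/ 54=-36100535630.09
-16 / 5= -3.20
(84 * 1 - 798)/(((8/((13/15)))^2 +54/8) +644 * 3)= -160888/456065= -0.35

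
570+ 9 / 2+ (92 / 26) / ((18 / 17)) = 135215 / 234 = 577.84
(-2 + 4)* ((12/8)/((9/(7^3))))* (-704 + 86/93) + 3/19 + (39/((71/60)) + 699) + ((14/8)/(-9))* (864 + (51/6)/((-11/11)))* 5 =-242336433263/3010968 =-80484.56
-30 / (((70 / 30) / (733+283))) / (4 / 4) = -91440 / 7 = -13062.86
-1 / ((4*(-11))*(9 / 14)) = 7 / 198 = 0.04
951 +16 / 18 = 8567 / 9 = 951.89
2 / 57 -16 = -910 / 57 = -15.96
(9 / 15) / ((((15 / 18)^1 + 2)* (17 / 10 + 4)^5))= 40000 / 1136529441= 0.00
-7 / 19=-0.37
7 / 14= 1 / 2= 0.50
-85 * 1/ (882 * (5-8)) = 85/ 2646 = 0.03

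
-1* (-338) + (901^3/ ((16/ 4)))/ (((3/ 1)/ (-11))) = -8045755655/ 12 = -670479637.92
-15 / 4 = -3.75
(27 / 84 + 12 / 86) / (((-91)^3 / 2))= -555 / 453649742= -0.00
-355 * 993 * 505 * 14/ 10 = -249228105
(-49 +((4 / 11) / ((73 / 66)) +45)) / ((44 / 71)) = -4757 / 803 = -5.92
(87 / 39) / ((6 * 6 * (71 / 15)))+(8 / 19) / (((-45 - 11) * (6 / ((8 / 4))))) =15593 / 1473108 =0.01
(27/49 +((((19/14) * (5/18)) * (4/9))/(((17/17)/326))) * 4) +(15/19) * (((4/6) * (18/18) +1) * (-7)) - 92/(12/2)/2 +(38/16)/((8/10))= 494999789/2413152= 205.13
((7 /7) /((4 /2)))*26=13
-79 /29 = -2.72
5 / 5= 1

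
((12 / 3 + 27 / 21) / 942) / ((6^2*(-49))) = -37 / 11631816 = -0.00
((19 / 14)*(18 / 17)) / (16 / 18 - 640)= -1539 / 684488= -0.00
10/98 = 0.10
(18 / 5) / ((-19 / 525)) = -1890 / 19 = -99.47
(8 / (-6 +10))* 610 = 1220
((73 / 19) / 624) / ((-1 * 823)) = -73 / 9757488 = -0.00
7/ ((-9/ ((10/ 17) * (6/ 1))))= -2.75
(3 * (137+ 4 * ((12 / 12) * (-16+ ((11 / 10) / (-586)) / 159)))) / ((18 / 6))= 17004244 / 232935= 73.00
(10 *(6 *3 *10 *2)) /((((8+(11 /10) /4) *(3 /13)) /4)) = 2496000 /331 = 7540.79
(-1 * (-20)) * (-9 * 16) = -2880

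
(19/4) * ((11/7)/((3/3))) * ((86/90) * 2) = 14.27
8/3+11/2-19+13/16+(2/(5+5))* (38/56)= -16607/1680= -9.89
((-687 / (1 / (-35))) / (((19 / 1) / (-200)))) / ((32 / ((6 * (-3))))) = 5410125 / 38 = 142371.71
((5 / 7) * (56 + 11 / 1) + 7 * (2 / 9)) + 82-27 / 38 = 312901 / 2394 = 130.70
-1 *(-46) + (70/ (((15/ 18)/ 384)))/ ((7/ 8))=36910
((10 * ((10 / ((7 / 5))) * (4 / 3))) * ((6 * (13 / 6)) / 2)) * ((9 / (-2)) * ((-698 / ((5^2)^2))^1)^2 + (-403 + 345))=-2584261472 / 65625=-39379.22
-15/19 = -0.79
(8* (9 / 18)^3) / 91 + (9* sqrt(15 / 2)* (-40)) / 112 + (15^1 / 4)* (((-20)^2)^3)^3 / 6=14909440000000000000000001 / 91-45* sqrt(30) / 28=163839999999999999999991.20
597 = 597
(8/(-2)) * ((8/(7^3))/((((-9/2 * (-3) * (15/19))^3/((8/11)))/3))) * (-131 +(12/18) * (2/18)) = 1418770432/64450507275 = 0.02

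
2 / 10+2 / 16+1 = 53 / 40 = 1.32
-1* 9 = -9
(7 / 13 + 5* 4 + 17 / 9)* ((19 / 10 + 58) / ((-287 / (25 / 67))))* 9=-95840 / 6097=-15.72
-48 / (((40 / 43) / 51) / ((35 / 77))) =-13158 / 11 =-1196.18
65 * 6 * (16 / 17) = 6240 / 17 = 367.06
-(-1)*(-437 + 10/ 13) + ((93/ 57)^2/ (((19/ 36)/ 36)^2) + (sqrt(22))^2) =20281664103/ 1694173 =11971.42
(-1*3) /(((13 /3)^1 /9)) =-81 /13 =-6.23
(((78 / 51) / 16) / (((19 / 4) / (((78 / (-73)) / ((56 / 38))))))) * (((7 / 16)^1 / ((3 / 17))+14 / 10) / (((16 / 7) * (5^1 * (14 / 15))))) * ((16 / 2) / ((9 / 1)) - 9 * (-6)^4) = 294920717 / 4765440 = 61.89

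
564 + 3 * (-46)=426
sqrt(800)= 28.28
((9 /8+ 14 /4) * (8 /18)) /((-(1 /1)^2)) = -37 /18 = -2.06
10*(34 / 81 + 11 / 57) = 9430 / 1539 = 6.13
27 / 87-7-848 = -24786 / 29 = -854.69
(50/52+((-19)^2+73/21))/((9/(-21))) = -199529/234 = -852.69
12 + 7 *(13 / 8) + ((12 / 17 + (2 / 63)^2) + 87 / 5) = 111956303 / 2698920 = 41.48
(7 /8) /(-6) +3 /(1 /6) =857 /48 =17.85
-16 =-16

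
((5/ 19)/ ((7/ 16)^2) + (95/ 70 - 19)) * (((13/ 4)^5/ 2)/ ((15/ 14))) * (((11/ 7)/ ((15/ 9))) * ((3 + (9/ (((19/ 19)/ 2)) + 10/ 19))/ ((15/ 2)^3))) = -16866505449079/ 127360800000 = -132.43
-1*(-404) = 404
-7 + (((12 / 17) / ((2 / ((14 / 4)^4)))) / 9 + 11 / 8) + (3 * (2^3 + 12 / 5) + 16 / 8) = 34129 / 1020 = 33.46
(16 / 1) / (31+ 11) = 8 / 21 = 0.38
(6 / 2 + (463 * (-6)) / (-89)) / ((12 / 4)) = 1015 / 89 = 11.40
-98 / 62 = -49 / 31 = -1.58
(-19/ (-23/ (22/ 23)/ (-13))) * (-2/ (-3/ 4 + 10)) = 43472/ 19573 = 2.22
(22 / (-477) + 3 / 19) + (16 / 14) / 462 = 558091 / 4884957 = 0.11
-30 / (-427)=0.07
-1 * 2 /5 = -2 /5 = -0.40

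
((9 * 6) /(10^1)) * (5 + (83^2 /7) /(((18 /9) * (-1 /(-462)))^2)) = 1417901004 /5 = 283580200.80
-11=-11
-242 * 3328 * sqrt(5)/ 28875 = -73216 * sqrt(5)/ 2625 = -62.37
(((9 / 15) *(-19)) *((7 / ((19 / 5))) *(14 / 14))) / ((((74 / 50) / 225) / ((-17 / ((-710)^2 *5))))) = 16065 / 746068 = 0.02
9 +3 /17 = 156 /17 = 9.18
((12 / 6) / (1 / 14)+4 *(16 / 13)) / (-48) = -107 / 156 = -0.69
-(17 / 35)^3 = -4913 / 42875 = -0.11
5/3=1.67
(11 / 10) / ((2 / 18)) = 99 / 10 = 9.90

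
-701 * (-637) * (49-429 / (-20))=629170633 / 20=31458531.65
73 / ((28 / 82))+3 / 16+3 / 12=214.22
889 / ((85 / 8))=83.67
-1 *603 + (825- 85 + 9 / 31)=4256 / 31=137.29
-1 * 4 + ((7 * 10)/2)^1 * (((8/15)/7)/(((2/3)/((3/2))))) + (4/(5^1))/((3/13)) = 82/15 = 5.47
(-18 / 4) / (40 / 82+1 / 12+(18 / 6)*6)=-2214 / 9137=-0.24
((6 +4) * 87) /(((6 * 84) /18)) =435 /14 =31.07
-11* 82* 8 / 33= -656 / 3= -218.67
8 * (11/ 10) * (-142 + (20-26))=-6512/ 5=-1302.40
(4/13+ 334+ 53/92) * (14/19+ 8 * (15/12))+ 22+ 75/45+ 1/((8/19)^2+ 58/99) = 129457922101/35756214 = 3620.57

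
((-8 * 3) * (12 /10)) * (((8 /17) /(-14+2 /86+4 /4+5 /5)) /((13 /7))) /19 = 346752 /10812425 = 0.03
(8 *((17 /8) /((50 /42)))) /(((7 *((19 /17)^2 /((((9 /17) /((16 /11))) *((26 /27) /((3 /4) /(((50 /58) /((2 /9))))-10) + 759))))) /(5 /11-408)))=-39050680329861 /212412400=-183843.69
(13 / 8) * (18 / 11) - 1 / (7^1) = 775 / 308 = 2.52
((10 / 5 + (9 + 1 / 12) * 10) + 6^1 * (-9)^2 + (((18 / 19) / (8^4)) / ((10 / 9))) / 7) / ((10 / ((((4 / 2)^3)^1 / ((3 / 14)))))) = 4729948403 / 2188800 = 2160.98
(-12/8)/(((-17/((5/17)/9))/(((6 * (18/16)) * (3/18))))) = 15/4624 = 0.00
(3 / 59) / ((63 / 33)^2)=121 / 8673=0.01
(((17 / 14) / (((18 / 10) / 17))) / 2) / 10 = 289 / 504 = 0.57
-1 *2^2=-4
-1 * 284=-284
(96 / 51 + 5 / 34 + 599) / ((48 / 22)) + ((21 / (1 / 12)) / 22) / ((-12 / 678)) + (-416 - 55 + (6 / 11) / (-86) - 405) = -481578583 / 385968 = -1247.72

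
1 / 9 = 0.11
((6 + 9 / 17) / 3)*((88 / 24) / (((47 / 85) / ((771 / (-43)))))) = -522995 / 2021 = -258.78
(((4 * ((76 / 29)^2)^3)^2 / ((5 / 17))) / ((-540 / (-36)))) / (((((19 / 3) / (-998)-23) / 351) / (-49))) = 173366726597390714267161375801344 / 609277902049397825328025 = 284544583.05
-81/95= -0.85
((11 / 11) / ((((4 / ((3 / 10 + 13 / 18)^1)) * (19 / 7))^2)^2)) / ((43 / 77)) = 51736164557 / 367665514830000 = 0.00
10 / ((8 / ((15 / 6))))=25 / 8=3.12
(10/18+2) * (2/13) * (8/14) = 184/819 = 0.22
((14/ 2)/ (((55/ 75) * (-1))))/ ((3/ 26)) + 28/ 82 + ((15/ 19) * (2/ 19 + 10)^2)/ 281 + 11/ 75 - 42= -8080892436431/ 65193594675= -123.95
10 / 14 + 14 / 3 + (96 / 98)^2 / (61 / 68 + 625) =5.38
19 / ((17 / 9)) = 10.06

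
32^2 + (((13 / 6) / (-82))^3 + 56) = 128623124843 / 119095488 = 1080.00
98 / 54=49 / 27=1.81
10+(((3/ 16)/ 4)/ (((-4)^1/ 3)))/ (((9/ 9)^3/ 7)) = 2497/ 256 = 9.75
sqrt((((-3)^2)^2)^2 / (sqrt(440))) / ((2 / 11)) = 81 * 2^(1 / 4) * 55^(3 / 4) / 20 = 97.27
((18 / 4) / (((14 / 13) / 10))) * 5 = 208.93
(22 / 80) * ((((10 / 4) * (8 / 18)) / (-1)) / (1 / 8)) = -22 / 9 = -2.44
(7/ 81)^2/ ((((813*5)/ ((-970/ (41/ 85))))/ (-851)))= 687616510/ 218697813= 3.14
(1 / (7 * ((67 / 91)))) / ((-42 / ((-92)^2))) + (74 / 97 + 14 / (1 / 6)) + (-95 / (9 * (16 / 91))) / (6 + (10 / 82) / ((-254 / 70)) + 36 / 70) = 281615043175891 / 7737186672432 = 36.40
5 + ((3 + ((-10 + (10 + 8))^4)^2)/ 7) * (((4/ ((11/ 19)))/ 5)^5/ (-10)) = -21269444181839047/ 17614953125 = -1207465.27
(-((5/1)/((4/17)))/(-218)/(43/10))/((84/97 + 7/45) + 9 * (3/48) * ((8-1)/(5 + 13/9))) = 430389000/30994695109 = 0.01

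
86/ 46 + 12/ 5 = 491/ 115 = 4.27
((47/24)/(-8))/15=-47/2880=-0.02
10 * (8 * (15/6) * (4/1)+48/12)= 840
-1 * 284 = -284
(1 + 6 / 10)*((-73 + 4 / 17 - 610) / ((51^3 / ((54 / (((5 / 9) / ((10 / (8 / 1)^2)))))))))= -104463 / 835210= -0.13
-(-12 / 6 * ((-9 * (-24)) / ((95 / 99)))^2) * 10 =1829101824 / 1805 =1013352.81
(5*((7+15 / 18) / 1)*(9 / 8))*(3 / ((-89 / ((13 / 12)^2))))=-39715 / 22784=-1.74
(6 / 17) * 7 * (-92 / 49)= -552 / 119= -4.64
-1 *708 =-708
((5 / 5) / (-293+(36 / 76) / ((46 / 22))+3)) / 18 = -437 / 2279358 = -0.00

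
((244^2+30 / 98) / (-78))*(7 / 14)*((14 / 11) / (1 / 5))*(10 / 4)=-72931975 / 12012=-6071.59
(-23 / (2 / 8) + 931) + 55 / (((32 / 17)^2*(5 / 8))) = 110571 / 128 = 863.84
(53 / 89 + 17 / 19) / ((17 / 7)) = 0.61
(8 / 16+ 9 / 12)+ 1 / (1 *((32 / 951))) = 991 / 32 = 30.97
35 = 35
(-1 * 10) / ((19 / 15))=-150 / 19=-7.89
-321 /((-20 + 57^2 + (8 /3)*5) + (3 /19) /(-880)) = -16101360 /162635431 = -0.10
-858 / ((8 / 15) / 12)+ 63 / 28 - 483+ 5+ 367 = -77655 / 4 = -19413.75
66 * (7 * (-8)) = -3696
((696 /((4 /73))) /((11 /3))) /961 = 38106 /10571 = 3.60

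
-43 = -43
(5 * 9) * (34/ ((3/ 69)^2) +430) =828720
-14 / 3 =-4.67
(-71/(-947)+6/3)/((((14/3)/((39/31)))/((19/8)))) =4368195/3287984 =1.33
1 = 1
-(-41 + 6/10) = 202/5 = 40.40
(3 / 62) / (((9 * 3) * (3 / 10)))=5 / 837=0.01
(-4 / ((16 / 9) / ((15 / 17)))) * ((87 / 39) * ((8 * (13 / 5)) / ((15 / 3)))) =-1566 / 85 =-18.42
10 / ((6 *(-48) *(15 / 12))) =-1 / 36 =-0.03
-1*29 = -29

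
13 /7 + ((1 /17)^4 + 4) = 3424368 /584647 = 5.86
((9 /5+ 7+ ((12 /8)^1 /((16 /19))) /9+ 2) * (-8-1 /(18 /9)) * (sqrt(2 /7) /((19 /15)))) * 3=-269229 * sqrt(14) /8512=-118.35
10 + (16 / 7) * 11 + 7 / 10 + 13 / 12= 15509 / 420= 36.93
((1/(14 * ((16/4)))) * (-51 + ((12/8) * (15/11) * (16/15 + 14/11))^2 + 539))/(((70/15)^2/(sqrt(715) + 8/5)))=67320441/100437260 + 67320441 * sqrt(715)/160699616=11.87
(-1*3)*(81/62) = -243/62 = -3.92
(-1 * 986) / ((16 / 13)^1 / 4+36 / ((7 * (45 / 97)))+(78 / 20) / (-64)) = -57424640 / 660003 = -87.01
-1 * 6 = -6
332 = 332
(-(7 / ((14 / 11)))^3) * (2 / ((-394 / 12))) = 3993 / 394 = 10.13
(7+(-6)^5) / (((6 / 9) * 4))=-23307 / 8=-2913.38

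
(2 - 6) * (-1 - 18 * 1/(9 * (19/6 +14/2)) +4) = -684/61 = -11.21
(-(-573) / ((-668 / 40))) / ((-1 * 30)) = 191 / 167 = 1.14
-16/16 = -1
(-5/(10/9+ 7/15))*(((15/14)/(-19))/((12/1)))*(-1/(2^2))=-1125/302176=-0.00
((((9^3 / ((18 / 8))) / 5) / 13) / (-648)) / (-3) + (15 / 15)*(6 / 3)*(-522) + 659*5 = 877891 / 390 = 2251.00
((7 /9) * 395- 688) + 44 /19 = -64717 /171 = -378.46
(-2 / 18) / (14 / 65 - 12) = 65 / 6894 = 0.01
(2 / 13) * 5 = 10 / 13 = 0.77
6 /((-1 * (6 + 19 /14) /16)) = -1344 /103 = -13.05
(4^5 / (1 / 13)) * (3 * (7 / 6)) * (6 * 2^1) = 559104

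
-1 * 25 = -25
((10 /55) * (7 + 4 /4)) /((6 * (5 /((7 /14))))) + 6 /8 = 511 /660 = 0.77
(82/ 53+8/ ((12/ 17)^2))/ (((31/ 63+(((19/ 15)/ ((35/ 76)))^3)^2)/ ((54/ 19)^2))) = 56963822297945800781250/ 173651896723337531262773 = 0.33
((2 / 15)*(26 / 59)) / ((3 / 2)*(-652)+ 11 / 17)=-884 / 14704275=-0.00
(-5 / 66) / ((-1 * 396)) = 0.00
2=2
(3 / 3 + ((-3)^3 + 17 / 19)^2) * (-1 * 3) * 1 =-739131 / 361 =-2047.45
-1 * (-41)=41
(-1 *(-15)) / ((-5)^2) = 3 / 5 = 0.60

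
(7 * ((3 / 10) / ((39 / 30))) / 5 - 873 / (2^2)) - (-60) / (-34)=-971037 / 4420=-219.69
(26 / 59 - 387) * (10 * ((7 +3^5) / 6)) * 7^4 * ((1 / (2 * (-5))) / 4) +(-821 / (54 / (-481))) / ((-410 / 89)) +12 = 3156719103586 / 326565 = 9666434.26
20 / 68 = 5 / 17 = 0.29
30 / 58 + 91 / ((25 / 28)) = 74267 / 725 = 102.44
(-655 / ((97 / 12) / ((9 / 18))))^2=15444900 / 9409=1641.50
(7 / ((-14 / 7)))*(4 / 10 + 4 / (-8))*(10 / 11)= 7 / 22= 0.32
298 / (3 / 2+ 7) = 596 / 17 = 35.06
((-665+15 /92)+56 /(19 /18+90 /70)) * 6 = -52183569 /13570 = -3845.51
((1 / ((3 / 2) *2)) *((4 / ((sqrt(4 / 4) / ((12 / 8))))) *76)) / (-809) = -152 / 809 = -0.19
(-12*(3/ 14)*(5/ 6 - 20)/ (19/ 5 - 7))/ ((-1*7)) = 1725/ 784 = 2.20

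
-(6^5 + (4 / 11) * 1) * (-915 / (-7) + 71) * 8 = -138037120 / 11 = -12548829.09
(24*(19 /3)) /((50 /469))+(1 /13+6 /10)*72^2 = 1603852 /325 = 4934.93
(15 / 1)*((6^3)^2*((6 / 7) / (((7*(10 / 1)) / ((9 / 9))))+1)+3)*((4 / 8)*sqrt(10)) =34714269*sqrt(10) / 98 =1120164.87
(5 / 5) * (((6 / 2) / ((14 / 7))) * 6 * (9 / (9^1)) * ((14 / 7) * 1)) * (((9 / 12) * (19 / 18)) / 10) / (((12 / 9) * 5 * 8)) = 171 / 6400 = 0.03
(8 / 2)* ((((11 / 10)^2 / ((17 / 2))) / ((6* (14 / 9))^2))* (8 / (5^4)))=1089 / 13015625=0.00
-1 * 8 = -8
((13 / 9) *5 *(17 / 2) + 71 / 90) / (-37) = -2798 / 1665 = -1.68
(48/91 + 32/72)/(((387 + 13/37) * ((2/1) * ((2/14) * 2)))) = 7363/1676844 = 0.00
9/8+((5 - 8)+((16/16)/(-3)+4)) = 43/24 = 1.79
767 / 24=31.96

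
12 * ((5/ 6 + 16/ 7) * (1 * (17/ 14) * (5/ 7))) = 11135/ 343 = 32.46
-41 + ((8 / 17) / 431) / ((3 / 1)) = -901213 / 21981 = -41.00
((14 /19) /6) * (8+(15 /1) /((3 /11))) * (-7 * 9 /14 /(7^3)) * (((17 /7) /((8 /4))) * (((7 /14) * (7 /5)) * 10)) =-459 /532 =-0.86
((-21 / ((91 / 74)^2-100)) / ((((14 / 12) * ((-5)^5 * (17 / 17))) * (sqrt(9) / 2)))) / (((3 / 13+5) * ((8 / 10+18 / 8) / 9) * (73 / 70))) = -35878752 / 1701124484125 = -0.00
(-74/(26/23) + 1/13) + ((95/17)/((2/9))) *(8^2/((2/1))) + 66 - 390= 91786/221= 415.32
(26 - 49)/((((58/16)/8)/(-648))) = 953856/29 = 32891.59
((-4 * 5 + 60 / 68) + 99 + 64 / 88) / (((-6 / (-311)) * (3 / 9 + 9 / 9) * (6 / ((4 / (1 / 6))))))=2344007 / 187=12534.80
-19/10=-1.90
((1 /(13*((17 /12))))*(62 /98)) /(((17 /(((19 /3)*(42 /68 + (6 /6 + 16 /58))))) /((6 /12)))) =1099663 /90757849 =0.01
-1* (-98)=98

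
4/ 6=2/ 3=0.67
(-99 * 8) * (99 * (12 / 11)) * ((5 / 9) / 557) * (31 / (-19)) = 1473120 / 10583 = 139.20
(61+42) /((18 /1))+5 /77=5.79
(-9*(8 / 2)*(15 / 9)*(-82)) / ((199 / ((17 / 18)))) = 13940 / 597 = 23.35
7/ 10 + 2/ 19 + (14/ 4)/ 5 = 143/ 95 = 1.51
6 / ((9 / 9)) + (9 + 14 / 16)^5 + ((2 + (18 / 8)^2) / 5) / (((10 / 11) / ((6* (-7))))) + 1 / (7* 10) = 538145145537 / 5734400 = 93845.07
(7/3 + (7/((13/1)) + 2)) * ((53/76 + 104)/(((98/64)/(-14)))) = -4663.44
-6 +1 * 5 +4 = 3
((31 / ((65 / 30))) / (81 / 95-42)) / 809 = -5890 / 13703651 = -0.00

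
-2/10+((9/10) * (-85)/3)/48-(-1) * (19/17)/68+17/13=0.59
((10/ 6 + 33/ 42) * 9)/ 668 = 309/ 9352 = 0.03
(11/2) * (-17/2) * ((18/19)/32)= -1683/1216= -1.38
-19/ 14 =-1.36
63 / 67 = 0.94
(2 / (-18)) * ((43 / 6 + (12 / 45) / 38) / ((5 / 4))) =-2726 / 4275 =-0.64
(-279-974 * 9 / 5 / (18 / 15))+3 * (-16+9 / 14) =-25005 / 14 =-1786.07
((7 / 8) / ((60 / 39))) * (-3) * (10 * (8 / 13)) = -21 / 2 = -10.50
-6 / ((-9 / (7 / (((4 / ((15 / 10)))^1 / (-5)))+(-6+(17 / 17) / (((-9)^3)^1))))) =-12.75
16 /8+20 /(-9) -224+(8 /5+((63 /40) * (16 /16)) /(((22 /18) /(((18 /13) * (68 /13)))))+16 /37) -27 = -742412876 /3095235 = -239.86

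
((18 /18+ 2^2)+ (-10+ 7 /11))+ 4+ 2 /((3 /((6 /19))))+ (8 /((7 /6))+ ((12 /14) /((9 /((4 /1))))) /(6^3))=794657 /118503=6.71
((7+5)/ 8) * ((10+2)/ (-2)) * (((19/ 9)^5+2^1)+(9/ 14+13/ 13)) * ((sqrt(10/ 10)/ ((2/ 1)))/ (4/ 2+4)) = -37676885/ 1102248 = -34.18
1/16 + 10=161/16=10.06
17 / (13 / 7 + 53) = 119 / 384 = 0.31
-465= -465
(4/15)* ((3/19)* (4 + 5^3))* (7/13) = 3612/1235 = 2.92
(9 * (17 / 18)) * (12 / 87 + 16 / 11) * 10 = 43180 / 319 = 135.36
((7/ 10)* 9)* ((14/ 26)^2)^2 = 151263/ 285610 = 0.53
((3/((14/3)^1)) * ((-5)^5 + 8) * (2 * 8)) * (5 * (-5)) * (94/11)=527396400/77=6849303.90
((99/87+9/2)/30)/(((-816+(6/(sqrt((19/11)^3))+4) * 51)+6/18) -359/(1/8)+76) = -22929095139/415112128028860 -31369437 * sqrt(209)/207556064014430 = -0.00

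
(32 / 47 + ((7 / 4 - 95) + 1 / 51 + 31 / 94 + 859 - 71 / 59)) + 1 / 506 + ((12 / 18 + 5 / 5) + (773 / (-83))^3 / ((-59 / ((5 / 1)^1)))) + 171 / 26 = 896055129876532261 / 1063844585645556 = 842.28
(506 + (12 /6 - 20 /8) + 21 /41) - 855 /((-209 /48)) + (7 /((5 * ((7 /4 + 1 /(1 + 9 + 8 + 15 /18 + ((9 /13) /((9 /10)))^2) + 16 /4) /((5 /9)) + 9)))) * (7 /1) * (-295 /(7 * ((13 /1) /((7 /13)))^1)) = 819038433916301 /1167559684434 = 701.50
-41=-41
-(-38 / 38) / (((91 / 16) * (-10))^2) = 64 / 207025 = 0.00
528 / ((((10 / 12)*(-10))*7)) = -1584 / 175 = -9.05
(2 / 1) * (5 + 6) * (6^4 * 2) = 57024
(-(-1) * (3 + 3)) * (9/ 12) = 9/ 2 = 4.50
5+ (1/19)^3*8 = 34303/6859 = 5.00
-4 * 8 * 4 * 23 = -2944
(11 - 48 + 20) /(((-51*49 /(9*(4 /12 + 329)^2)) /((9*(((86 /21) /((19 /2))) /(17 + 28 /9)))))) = 79530048 /62083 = 1281.03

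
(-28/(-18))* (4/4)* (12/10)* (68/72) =1.76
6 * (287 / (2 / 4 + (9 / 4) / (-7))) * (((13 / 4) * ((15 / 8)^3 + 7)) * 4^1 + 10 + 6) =594617793 / 320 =1858180.60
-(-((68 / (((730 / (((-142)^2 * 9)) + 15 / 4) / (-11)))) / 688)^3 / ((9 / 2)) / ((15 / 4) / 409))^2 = -5476510720607101228309511749889460158987217984 / 15799640596107621854617612416973210868250390625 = -0.35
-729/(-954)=81/106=0.76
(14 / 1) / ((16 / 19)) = 133 / 8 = 16.62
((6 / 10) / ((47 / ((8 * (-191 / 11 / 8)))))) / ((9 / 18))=-1146 / 2585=-0.44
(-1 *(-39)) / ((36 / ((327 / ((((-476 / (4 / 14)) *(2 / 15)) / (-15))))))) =318825 / 13328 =23.92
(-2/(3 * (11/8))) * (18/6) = -16/11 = -1.45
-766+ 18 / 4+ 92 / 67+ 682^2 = 62224759 / 134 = 464363.87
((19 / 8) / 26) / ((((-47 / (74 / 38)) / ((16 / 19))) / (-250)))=9250 / 11609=0.80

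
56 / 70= 4 / 5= 0.80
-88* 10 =-880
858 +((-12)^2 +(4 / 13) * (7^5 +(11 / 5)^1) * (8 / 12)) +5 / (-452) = 392225641 / 88140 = 4450.03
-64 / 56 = -8 / 7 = -1.14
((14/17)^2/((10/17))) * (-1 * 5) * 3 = -294/17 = -17.29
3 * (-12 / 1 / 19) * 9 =-324 / 19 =-17.05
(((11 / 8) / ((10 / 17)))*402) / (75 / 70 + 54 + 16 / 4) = 15.91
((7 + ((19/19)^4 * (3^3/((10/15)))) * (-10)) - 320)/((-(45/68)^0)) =718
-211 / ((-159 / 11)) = 14.60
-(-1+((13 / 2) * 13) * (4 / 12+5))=-1349 / 3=-449.67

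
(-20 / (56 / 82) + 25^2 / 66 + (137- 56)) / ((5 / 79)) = 2233093 / 2310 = 966.71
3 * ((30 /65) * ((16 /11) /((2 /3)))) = 432 /143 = 3.02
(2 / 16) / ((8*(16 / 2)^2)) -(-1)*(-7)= -28671 / 4096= -7.00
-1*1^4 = -1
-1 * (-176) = 176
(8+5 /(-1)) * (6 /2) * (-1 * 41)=-369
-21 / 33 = -7 / 11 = -0.64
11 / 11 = 1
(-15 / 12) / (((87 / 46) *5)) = -23 / 174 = -0.13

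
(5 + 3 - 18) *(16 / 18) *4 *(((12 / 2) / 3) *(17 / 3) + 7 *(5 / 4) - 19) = -1040 / 27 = -38.52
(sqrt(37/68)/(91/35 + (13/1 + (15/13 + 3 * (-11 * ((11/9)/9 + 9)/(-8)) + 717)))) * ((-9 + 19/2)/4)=1755 * sqrt(629)/368254136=0.00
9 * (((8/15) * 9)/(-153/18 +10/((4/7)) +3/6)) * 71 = 30672/95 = 322.86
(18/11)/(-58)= -9/319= -0.03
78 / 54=13 / 9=1.44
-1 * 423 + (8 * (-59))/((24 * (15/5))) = -3866/9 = -429.56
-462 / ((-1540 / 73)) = 219 / 10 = 21.90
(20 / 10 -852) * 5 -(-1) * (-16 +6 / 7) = -29856 / 7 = -4265.14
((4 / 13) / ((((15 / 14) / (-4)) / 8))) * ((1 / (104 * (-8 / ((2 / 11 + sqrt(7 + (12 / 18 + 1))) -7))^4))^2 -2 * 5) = 429687507349135 * sqrt(78) / 1818167077580046336 + 220547042617063880477753 / 2399980542405661163520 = 91.90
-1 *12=-12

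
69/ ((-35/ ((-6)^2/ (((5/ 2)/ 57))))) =-283176/ 175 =-1618.15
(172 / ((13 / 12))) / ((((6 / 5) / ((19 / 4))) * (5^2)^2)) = 1634 / 1625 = 1.01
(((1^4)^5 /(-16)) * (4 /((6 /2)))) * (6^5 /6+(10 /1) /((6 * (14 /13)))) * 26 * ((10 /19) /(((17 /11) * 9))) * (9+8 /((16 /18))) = -38965355 /20349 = -1914.85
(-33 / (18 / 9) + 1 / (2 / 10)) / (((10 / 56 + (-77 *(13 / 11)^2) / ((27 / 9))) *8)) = 231 / 5732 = 0.04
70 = 70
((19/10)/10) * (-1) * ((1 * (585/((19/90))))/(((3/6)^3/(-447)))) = 1882764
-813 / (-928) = 813 / 928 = 0.88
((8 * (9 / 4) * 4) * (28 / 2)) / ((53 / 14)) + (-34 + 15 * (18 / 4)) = 31775 / 106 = 299.76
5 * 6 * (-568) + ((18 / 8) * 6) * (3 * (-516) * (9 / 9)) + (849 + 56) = -37033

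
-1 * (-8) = 8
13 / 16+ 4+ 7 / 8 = 91 / 16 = 5.69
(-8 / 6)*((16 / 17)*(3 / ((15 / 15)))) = -64 / 17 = -3.76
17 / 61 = 0.28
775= 775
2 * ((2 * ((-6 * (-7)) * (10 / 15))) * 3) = 336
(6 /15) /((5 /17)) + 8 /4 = 84 /25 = 3.36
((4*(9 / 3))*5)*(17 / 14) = 510 / 7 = 72.86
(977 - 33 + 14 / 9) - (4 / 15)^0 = 8501 / 9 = 944.56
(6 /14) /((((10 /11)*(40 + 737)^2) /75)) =55 /939134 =0.00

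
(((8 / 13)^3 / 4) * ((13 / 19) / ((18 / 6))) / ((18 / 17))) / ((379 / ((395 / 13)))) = 429760 / 427156119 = 0.00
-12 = -12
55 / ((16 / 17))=935 / 16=58.44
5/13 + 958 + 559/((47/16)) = 701845/611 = 1148.68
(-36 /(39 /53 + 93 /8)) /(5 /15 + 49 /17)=-64872 /71627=-0.91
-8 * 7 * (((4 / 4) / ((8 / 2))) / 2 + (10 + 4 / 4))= -623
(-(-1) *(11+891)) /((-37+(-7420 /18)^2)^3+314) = 479359782 /2605911944341528312201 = 0.00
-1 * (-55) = 55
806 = 806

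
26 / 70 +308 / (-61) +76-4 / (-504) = 2741219 / 38430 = 71.33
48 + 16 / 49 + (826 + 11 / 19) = 814537 / 931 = 874.91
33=33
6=6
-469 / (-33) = 469 / 33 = 14.21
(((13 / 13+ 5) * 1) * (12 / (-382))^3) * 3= -3888 / 6967871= -0.00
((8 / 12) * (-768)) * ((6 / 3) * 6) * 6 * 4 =-147456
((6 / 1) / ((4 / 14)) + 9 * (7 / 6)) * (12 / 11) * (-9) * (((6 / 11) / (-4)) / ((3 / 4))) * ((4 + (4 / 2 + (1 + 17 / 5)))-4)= 217728 / 605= 359.88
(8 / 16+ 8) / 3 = 17 / 6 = 2.83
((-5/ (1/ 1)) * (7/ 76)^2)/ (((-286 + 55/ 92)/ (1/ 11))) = 805/ 59580884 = 0.00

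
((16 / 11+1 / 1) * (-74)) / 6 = -333 / 11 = -30.27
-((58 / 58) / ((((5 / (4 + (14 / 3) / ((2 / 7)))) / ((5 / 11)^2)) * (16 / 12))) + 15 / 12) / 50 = -0.04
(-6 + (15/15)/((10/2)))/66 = -0.09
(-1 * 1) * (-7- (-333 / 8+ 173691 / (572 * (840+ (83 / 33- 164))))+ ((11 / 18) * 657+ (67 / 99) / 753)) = -75631549557715 / 173594915208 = -435.68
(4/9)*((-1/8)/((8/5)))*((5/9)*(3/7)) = -25/3024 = -0.01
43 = 43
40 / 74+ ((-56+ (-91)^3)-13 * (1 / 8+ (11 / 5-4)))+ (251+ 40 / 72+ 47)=-10034037637 / 13320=-753306.13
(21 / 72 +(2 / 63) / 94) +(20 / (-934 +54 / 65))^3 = 3014772003664331 / 10324754518325184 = 0.29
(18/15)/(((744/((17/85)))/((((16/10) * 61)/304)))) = 61/589000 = 0.00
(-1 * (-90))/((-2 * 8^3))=-45/512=-0.09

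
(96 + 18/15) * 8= 3888/5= 777.60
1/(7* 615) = 1/4305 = 0.00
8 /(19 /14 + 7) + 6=814 /117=6.96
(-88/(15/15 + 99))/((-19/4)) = 88/475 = 0.19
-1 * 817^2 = -667489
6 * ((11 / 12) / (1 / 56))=308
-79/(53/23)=-1817/53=-34.28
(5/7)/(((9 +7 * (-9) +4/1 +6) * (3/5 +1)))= -0.01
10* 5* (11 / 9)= 550 / 9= 61.11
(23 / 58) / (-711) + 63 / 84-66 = -5381605 / 82476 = -65.25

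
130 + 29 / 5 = 679 / 5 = 135.80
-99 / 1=-99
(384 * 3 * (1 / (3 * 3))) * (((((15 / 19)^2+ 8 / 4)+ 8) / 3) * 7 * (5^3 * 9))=1288560000 / 361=3569418.28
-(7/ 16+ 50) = -50.44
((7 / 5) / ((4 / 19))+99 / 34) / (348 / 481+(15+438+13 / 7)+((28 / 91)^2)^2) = 24048619049 / 1145845044560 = 0.02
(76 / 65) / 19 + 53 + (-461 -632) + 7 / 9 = -607909 / 585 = -1039.16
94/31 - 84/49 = 286/217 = 1.32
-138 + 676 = 538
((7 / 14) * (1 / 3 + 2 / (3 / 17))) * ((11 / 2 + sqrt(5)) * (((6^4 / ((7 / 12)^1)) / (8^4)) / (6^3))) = 15 * sqrt(5) / 1024 + 165 / 2048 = 0.11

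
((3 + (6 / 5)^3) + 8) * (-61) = -97051 / 125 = -776.41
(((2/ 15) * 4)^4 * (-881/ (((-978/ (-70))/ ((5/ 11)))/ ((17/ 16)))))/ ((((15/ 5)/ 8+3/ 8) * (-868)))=3834112/ 1013000175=0.00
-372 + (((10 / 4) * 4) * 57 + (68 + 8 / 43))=11446 / 43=266.19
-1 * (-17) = 17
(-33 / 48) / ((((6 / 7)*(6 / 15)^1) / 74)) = -14245 / 96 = -148.39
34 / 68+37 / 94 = 42 / 47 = 0.89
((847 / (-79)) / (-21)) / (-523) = -121 / 123951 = -0.00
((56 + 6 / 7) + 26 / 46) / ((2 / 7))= 9245 / 46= 200.98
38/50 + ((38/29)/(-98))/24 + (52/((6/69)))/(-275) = -13271681/9378600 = -1.42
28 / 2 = 14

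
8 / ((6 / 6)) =8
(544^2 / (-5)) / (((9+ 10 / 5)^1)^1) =-295936 / 55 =-5380.65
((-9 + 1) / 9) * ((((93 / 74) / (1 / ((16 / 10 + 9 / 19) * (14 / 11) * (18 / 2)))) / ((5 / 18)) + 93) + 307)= -784848112 / 1739925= -451.08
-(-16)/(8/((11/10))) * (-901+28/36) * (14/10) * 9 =-623854/25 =-24954.16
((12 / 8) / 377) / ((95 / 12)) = 0.00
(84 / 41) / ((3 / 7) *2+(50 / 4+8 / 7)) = 168 / 1189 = 0.14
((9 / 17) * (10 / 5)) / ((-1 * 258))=-3 / 731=-0.00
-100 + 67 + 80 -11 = 36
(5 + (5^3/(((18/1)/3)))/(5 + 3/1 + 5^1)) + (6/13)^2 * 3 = 7343/1014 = 7.24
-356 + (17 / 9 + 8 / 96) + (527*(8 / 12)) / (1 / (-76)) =-973993 / 36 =-27055.36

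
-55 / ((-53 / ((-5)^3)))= -6875 / 53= -129.72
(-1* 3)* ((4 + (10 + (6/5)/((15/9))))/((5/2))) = -17.66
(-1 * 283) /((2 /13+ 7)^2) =-47827 /8649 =-5.53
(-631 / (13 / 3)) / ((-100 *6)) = 0.24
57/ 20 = 2.85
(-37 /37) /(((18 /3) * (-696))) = 0.00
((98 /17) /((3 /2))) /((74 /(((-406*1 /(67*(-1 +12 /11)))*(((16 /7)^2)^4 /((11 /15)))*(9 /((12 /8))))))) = -14946486190080 /708297401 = -21101.99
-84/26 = -42/13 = -3.23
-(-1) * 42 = 42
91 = 91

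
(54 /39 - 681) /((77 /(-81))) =715635 /1001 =714.92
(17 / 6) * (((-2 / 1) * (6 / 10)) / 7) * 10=-34 / 7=-4.86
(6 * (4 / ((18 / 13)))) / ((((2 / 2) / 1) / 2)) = 104 / 3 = 34.67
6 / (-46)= -3 / 23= -0.13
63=63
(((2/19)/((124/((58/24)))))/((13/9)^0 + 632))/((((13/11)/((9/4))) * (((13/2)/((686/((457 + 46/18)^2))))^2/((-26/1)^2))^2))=17278838824247219709/98261341338281276656606660132864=0.00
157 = 157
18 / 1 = 18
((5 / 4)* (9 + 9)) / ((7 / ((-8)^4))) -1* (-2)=92174 / 7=13167.71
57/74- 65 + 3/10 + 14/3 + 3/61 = -2004686/33855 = -59.21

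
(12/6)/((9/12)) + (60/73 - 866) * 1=-188890/219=-862.51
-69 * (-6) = 414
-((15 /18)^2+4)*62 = -5239 /18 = -291.06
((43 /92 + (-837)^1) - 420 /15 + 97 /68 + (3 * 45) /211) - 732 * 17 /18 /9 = -4184548211 /4455054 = -939.28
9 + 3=12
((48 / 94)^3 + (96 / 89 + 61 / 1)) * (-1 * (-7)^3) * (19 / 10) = 40543.43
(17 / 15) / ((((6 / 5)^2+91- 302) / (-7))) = 595 / 15717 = 0.04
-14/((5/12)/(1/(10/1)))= -84/25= -3.36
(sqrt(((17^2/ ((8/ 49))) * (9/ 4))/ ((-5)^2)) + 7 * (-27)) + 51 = -138 + 357 * sqrt(2)/ 40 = -125.38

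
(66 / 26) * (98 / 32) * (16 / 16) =1617 / 208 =7.77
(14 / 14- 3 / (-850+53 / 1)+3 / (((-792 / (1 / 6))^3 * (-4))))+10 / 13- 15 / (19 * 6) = 46231922460500219 / 28165878867050496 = 1.64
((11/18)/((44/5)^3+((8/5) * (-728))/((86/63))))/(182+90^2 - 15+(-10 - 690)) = -59125/125784606528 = -0.00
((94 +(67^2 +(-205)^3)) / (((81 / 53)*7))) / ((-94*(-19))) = -228179363 / 506331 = -450.65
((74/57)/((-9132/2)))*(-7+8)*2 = -74/130131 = -0.00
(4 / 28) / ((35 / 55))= 11 / 49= 0.22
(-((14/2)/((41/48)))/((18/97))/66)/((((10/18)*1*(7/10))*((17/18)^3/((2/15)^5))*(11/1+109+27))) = -198656/339288709375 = -0.00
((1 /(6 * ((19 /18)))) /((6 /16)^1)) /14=4 /133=0.03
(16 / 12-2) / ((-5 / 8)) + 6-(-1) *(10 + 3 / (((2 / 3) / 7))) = 1457 / 30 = 48.57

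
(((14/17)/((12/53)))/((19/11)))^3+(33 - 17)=184428474193/7278825672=25.34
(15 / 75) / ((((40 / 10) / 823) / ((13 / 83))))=10699 / 1660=6.45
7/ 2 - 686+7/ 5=-6811/ 10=-681.10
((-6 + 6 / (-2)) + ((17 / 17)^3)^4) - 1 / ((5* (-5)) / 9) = -191 / 25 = -7.64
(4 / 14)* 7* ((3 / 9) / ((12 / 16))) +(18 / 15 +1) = 139 / 45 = 3.09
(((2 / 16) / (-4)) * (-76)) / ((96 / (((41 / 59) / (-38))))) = -0.00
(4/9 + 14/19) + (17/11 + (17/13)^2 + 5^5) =994813535/317889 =3129.44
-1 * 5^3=-125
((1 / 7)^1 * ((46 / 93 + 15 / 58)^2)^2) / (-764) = -272513040504961 / 4527257189226182208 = -0.00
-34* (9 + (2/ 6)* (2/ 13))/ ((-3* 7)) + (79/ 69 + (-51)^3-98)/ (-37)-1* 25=2493360823/ 696969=3577.43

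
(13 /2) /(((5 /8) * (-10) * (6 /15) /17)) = -221 /5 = -44.20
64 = 64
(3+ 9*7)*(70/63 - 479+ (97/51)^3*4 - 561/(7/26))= -51766873730/309519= -167249.42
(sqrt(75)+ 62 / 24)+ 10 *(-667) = -80009 / 12+ 5 *sqrt(3) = -6658.76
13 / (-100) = -13 / 100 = -0.13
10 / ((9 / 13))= 130 / 9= 14.44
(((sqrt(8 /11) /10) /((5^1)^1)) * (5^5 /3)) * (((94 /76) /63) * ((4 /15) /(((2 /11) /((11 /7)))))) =12925 * sqrt(22) /75411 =0.80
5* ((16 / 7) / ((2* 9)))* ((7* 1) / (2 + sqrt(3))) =80 / 9-40* sqrt(3) / 9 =1.19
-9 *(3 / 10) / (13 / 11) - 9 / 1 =-1467 / 130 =-11.28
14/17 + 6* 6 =626/17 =36.82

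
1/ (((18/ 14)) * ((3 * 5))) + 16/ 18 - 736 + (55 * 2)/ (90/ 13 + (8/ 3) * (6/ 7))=-40902952/ 56565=-723.11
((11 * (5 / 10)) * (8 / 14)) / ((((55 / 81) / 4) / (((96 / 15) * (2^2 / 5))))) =82944 / 875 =94.79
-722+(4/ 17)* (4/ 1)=-12258/ 17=-721.06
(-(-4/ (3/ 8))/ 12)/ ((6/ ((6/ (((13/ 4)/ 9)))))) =32/ 13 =2.46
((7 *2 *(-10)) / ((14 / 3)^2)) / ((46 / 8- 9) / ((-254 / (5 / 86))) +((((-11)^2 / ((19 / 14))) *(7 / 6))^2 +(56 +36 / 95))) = -63874040400 / 108063810325667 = -0.00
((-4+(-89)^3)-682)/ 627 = -705655/ 627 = -1125.45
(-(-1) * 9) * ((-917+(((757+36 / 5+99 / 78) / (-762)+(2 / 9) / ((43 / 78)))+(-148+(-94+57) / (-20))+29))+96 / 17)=-9261.94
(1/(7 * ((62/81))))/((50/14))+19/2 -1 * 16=-6.45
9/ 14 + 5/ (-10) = 0.14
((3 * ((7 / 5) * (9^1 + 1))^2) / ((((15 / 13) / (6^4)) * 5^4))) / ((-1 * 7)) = -471744 / 3125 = -150.96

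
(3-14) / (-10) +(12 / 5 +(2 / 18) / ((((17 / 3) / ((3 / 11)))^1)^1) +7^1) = 3929 / 374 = 10.51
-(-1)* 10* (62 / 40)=15.50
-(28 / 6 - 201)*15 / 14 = 2945 / 14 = 210.36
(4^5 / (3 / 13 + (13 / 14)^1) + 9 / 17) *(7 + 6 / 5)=25995271 / 3587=7247.08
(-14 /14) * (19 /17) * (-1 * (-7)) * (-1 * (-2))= -266 /17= -15.65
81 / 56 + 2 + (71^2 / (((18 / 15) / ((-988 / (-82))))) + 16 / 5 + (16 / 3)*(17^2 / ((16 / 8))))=589982821 / 11480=51392.23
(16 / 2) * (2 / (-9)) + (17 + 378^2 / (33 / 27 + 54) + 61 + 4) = 2667.66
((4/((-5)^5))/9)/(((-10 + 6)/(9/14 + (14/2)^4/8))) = 16843/1575000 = 0.01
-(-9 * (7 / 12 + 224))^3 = 528494014125 / 64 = 8257718970.70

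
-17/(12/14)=-19.83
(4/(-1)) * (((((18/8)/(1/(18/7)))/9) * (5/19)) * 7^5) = -216090/19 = -11373.16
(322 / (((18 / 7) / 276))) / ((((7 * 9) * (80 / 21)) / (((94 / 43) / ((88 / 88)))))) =1218287 / 3870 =314.80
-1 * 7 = -7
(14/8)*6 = 21/2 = 10.50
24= 24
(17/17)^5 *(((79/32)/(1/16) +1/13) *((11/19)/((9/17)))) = 64141/1482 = 43.28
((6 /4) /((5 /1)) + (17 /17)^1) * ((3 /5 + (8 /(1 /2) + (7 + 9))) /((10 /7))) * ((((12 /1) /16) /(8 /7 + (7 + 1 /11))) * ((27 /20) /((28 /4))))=13216203 /25360000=0.52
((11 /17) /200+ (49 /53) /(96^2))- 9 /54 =-33905959 /207590400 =-0.16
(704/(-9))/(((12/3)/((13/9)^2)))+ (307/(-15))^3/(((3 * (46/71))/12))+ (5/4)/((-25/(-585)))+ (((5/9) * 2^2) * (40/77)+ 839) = -33632985697921/645529500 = -52101.39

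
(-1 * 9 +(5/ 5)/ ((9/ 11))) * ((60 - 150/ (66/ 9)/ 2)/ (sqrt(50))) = -2555 * sqrt(2)/ 66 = -54.75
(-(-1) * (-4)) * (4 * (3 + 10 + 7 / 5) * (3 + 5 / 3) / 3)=-1792 / 5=-358.40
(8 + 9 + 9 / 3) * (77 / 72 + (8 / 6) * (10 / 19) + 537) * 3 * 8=14740780 / 57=258610.18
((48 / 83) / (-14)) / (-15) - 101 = -293397 / 2905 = -101.00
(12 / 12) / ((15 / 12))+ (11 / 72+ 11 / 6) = 1003 / 360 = 2.79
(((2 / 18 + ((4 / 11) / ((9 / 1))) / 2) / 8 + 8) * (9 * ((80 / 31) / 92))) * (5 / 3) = 158725 / 47058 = 3.37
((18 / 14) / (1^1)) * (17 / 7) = 153 / 49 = 3.12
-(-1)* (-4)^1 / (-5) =4 / 5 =0.80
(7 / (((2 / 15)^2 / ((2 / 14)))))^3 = 11390625 / 64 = 177978.52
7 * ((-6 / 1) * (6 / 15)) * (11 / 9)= -308 / 15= -20.53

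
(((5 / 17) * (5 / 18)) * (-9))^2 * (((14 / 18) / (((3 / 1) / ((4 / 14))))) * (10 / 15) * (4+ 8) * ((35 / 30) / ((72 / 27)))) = 4375 / 31212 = 0.14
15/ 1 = 15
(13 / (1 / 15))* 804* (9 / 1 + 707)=112254480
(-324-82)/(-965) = 406/965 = 0.42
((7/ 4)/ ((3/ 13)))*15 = 455/ 4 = 113.75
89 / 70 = 1.27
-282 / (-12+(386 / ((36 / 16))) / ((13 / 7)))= -16497 / 4702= -3.51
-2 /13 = -0.15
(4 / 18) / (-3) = -2 / 27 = -0.07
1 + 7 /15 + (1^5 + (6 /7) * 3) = 529 /105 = 5.04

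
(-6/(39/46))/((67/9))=-828/871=-0.95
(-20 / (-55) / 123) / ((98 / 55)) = 10 / 6027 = 0.00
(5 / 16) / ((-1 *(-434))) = 5 / 6944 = 0.00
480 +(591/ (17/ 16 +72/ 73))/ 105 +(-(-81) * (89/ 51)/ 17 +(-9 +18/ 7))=1675807112/ 3457885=484.63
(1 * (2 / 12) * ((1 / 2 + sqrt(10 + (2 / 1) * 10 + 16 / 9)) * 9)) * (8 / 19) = 6 / 19 + 4 * sqrt(286) / 19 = 3.88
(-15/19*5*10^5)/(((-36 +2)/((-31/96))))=-3749.03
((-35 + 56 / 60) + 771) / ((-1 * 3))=-11054 / 45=-245.64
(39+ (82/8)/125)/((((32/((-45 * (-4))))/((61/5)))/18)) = 96552081/2000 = 48276.04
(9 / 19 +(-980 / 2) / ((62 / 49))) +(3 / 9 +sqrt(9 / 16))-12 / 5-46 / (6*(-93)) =-41137733 / 106020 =-388.02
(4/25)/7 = 4/175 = 0.02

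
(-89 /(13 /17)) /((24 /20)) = -7565 /78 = -96.99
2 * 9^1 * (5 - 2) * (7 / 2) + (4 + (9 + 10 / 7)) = 203.43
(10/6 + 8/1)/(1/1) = 9.67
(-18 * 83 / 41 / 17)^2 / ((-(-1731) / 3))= 2232036 / 280311793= 0.01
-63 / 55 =-1.15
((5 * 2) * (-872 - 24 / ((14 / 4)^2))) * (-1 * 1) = 8739.59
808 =808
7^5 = 16807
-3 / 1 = -3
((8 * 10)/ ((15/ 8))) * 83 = 10624/ 3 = 3541.33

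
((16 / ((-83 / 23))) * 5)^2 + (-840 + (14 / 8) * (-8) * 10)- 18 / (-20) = -33594199 / 68890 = -487.65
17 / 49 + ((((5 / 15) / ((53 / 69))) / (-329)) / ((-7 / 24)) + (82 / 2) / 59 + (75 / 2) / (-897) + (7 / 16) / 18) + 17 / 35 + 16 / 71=383044041893647 / 220147545814560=1.74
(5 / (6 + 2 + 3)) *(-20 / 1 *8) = -800 / 11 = -72.73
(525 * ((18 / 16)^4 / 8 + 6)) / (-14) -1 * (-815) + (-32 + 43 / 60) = 551.21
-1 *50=-50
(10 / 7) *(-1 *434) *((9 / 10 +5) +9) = -9238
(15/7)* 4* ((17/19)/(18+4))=510/1463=0.35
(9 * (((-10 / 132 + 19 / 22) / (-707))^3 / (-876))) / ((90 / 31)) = 68107 / 13906382806191645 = 0.00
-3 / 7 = -0.43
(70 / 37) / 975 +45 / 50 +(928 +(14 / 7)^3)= 2703899 / 2886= 936.90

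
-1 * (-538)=538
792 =792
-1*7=-7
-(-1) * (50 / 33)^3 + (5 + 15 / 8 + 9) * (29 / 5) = 137355971 / 1437480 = 95.55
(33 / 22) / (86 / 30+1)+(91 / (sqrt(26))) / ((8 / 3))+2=277 / 116+21*sqrt(26) / 16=9.08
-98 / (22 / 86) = -383.09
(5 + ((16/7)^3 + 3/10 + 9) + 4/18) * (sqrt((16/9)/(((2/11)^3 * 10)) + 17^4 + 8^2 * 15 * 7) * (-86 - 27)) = -184628666 * sqrt(1269430)/231525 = -898474.21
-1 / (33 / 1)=-1 / 33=-0.03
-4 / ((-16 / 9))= 2.25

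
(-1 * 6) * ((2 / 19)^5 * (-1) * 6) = 1152 / 2476099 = 0.00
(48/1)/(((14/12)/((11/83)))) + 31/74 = 252443/42994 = 5.87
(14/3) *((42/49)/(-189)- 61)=-53806/189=-284.69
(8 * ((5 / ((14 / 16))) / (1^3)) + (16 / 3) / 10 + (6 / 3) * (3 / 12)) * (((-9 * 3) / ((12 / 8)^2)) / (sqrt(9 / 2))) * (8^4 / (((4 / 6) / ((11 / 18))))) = -992900.83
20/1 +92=112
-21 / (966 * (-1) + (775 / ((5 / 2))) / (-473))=9933 / 457228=0.02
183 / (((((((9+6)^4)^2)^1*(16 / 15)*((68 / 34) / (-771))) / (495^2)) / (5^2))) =-158.08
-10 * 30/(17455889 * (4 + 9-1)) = -25/17455889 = -0.00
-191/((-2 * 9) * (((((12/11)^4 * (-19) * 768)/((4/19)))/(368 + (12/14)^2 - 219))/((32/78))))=-20517414247/3089915652096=-0.01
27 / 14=1.93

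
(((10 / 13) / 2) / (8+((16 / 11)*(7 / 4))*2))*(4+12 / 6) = 55 / 312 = 0.18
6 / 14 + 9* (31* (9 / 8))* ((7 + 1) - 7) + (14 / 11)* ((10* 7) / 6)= 608273 / 1848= 329.15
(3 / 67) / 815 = 0.00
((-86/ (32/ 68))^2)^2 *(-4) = -285541678321/ 64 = -4461588723.77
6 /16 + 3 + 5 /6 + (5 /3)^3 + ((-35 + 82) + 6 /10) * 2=112361 /1080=104.04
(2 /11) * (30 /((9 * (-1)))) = -20 /33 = -0.61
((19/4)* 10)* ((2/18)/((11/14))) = 6.72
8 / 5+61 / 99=1097 / 495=2.22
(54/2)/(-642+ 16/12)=-81/1922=-0.04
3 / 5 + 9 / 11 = 78 / 55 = 1.42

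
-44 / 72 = -11 / 18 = -0.61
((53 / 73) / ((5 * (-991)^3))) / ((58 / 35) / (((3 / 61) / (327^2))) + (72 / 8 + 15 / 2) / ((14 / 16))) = -371 / 8959384512396570102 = -0.00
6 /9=2 /3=0.67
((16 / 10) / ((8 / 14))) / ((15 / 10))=1.87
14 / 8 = 7 / 4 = 1.75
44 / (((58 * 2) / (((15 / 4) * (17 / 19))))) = 2805 / 2204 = 1.27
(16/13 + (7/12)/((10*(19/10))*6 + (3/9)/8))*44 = 276408/5083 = 54.38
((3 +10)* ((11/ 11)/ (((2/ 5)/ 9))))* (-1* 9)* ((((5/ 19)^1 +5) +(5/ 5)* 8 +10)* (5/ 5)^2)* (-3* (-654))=-2282914530/ 19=-120153396.32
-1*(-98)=98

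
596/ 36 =149/ 9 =16.56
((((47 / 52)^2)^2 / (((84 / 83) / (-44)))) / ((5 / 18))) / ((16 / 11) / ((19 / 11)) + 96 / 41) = -10411682635761 / 317324134400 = -32.81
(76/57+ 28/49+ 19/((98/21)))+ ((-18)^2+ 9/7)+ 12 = 14417/42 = 343.26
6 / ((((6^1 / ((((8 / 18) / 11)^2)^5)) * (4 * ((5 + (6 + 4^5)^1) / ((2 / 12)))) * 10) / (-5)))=-65536 / 280810634290233794148105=-0.00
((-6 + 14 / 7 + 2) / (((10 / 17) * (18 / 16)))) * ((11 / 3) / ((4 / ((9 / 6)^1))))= -187 / 45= -4.16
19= 19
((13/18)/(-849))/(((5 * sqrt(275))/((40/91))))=-4 * sqrt(11)/2941785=-0.00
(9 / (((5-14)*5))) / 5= -1 / 25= -0.04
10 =10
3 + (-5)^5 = -3122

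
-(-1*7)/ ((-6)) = -7/ 6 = -1.17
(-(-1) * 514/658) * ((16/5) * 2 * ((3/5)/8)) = 3084/8225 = 0.37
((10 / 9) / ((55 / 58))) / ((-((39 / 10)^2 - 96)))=11600 / 799821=0.01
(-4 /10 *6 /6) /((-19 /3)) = 6 /95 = 0.06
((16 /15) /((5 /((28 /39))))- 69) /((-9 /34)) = 6846818 /26325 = 260.09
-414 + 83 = -331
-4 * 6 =-24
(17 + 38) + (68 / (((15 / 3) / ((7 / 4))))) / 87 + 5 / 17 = 410923 / 7395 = 55.57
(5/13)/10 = 1/26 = 0.04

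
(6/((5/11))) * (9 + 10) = 1254/5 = 250.80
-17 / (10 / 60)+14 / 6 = -299 / 3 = -99.67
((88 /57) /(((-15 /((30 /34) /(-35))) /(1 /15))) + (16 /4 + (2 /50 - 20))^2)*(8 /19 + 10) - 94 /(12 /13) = 411220033943 /161096250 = 2552.64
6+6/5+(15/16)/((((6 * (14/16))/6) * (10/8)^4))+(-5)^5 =-2727691/875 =-3117.36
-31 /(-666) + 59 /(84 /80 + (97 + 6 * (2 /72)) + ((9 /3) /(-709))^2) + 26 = 52572153260371 /1972891582218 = 26.65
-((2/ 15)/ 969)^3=-8/ 3070754580375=-0.00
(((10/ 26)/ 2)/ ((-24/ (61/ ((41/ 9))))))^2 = 837225/ 72726784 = 0.01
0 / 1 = 0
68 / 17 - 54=-50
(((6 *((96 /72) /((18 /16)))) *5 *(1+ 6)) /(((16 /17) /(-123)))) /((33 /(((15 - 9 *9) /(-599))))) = -195160 /1797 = -108.60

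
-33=-33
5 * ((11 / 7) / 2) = 55 / 14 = 3.93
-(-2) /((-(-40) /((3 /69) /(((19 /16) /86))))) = 0.16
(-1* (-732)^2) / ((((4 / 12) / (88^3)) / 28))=-30672520445952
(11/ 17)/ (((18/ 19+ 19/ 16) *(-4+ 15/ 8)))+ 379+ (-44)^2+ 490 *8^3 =4317225513/ 17051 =253194.86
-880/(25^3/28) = -4928/3125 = -1.58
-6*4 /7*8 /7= -192 /49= -3.92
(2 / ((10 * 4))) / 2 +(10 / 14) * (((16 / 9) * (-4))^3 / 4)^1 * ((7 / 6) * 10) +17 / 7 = -457249531 / 612360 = -746.70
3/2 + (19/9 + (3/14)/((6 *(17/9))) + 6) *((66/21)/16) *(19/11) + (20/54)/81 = 248517061/58296672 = 4.26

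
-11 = -11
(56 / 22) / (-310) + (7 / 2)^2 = 83489 / 6820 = 12.24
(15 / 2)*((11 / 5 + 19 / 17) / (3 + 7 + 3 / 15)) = 705 / 289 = 2.44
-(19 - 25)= 6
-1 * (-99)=99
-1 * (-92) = 92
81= 81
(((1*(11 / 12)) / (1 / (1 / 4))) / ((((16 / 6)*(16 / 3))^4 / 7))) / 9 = 18711 / 4294967296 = 0.00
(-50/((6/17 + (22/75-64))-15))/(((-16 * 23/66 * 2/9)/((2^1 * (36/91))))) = -85201875/209092793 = -0.41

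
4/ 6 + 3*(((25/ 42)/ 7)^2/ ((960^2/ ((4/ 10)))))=354041861/ 531062784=0.67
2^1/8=1/4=0.25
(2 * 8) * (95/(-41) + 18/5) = 4208/205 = 20.53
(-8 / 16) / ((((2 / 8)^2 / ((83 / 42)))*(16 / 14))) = -83 / 6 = -13.83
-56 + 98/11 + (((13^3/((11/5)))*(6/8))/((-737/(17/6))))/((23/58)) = -40538077/745844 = -54.35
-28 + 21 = -7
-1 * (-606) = 606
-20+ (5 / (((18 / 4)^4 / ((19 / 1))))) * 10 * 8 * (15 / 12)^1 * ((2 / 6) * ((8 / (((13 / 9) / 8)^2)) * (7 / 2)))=271562660 / 41067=6612.67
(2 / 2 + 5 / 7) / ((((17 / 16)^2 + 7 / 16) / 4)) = 12288 / 2807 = 4.38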